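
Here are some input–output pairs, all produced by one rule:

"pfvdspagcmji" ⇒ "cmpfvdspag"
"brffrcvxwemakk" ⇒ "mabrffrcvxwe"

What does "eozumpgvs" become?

Rule — delete the last 2 characters, then move the last 2 characters to the front (rotate right by 2).
On "eozumpgvs": the first step gives "eozumpg", and the second then gives "pgeozum".

pgeozum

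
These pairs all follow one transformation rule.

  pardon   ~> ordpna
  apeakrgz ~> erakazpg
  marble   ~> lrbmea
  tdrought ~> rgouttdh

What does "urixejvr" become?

The transformation: take characters alternately from the front and the back (1st, last, 2nd, 2nd-last, ...), then swap the front and back halves of the string.
Applying both steps to "urixejvr": "urrvijxe", then "ijxeurrv".

ijxeurrv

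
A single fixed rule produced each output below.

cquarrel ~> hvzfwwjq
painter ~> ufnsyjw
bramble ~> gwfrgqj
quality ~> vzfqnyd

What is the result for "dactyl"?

ifhydq

Rule — shift every letter 5 places forward in the alphabet (wrapping around).
For "dactyl" the result is "ifhydq".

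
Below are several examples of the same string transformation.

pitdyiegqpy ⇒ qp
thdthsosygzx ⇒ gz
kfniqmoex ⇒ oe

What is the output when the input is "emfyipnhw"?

The rule is to move the last character to the front, then keep only the last 2 characters.
Starting from "emfyipnhw": after the first operation, "wemfyipnh"; after the second, "nh".

nh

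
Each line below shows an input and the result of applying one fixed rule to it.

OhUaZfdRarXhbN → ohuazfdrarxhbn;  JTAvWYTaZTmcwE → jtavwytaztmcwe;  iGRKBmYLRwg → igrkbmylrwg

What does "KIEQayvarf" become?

kieqayvarf

What's happening: convert every letter to lowercase.
On "KIEQayvarf" that produces "kieqayvarf".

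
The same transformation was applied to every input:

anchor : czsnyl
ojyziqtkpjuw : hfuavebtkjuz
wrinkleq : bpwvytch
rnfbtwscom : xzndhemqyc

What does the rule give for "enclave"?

Each output is the input with this applied: shift every letter 11 places forward in the alphabet (wrapping around), then reverse the string.
Starting from "enclave": after the first operation, "pynwlgp"; after the second, "pglwnyp".

pglwnyp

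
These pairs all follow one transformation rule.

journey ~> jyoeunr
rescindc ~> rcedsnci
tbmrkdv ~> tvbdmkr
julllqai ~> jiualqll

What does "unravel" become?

ulnerva

The pattern: take characters alternately from the front and the back (1st, last, 2nd, 2nd-last, ...).
Doing the same to "unravel": "ulnerva".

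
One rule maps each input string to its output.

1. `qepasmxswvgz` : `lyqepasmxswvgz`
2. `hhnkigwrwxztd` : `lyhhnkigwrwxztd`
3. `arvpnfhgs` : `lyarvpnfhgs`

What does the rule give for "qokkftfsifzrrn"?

lyqokkftfsifzrrn

The pattern: prepend "ly".
Doing the same to "qokkftfsifzrrn": "lyqokkftfsifzrrn".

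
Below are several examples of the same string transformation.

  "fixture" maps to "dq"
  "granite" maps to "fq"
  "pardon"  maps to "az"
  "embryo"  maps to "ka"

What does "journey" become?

Rule — shift every letter 12 places forward in the alphabet (wrapping around), then keep only the last 2 characters.
On "journey": the first step gives "vagdzqk", and the second then gives "qk".

qk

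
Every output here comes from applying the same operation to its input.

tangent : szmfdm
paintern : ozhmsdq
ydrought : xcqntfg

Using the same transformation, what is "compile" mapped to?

bnlohk

Rule — shift every letter 1 place backward in the alphabet (wrapping around), then delete the last character.
For "compile", step one produces "bnlohkd"; step two turns that into "bnlohk".
(Check on "ydrought": → "xcqntfgs" → "xcqntfg" ✓)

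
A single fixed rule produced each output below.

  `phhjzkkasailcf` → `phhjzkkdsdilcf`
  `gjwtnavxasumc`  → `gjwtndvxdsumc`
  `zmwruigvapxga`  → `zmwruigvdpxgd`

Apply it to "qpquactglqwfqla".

Looking at the pairs, the operation is to replace every "a" with "d".
For "qpquactglqwfqla" the result is "qpqudctglqwfqld".

qpqudctglqwfqld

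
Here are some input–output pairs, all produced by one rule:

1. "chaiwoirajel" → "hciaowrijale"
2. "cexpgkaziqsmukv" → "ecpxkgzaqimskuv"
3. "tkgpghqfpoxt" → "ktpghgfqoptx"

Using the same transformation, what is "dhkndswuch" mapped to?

What's happening: swap each adjacent pair of characters (1↔2, 3↔4, ...).
So "dhkndswuch" becomes "hdnksduwhc".

hdnksduwhc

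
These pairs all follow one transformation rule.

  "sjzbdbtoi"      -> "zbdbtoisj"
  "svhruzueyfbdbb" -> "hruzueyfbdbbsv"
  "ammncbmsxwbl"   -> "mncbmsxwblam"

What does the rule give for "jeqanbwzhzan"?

Each output is the input with this applied: move the first 2 characters to the end (rotate left by 2).
So "jeqanbwzhzan" becomes "qanbwzhzanje".

qanbwzhzanje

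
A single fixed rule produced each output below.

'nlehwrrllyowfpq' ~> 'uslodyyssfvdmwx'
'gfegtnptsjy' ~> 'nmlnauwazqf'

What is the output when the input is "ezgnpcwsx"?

In each case the input is transformed by: shift every letter 7 places forward in the alphabet (wrapping around).
On "ezgnpcwsx" that produces "lgnuwjdze".

lgnuwjdze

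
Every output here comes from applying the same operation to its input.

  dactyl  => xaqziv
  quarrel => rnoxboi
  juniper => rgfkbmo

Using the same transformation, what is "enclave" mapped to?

Rule — shift every letter 3 places backward in the alphabet (wrapping around), then swap each adjacent pair of characters (1↔2, 3↔4, ...).
On "enclave": the first step gives "bkzixsb", and the second then gives "kbizsxb".
(Check on "juniper": → "grkfmbo" → "rgfkbmo" ✓)

kbizsxb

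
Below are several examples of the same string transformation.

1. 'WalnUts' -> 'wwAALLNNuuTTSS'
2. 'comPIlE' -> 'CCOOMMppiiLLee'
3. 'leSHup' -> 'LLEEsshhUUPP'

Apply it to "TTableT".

Rule — double every character, then flip the case of every letter.
On "TTableT" that produces "ttttAABBLLEEtt".
(Check on "leSHup": → "lleeSSHHuupp" → "LLEEsshhUUPP" ✓)

ttttAABBLLEEtt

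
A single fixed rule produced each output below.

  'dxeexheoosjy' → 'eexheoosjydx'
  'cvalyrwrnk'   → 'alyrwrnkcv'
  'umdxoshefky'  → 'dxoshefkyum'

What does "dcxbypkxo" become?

The transformation: move the first 2 characters to the end (rotate left by 2).
Doing the same to "dcxbypkxo": "xbypkxodc".

xbypkxodc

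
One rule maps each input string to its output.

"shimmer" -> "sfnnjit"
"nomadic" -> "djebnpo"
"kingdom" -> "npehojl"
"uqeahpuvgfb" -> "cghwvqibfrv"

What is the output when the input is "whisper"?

sfqtjix

The rule is to shift every letter 1 place forward in the alphabet (wrapping around), then reverse the string.
On "whisper": the first step gives "xijtqfs", and the second then gives "sfqtjix".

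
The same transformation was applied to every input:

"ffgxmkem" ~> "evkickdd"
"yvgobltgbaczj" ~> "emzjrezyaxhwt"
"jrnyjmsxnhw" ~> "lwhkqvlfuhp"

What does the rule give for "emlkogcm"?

Looking at the pairs, the operation is to shift every letter 2 places backward in the alphabet (wrapping around), then move the first 2 characters to the end (rotate left by 2).
Doing the same to "emlkogcm": "jimeakck".

jimeakck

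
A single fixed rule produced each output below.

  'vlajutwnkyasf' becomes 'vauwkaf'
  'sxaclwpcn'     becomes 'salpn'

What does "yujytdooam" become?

yjtoa

Rule — keep every other character starting from the first (positions 1st, 3rd, 5th, ...).
Applying that to "yujytdooam" gives "yjtoa".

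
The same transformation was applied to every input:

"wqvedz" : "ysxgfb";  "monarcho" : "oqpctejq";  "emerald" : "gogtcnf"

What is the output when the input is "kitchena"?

Each output is the input with this applied: shift every letter 2 places forward in the alphabet (wrapping around).
Applying that to "kitchena" gives "mkvejgpc".

mkvejgpc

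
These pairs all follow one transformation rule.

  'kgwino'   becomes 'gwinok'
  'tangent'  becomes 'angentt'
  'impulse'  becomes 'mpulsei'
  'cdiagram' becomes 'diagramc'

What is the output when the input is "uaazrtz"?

The transformation: move the first character to the end.
On "uaazrtz" that produces "aazrtzu".

aazrtzu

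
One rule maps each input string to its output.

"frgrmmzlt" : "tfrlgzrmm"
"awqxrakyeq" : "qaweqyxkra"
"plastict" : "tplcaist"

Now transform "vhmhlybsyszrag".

gvhamrhzlsyybs

Each output is the input with this applied: swap the first and last characters, then take characters alternately from the front and the back (1st, last, 2nd, 2nd-last, ...).
For "vhmhlybsyszrag", step one produces "ghmhlybsyszrav"; step two turns that into "gvhamrhzlsyybs".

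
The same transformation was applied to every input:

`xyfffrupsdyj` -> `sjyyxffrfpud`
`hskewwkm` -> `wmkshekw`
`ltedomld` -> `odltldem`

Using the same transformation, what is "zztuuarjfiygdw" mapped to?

What's happening: swap each adjacent pair of characters (1↔2, 3↔4, ...), then move the last 3 characters to the front (rotate right by 3).
Starting from "zztuuarjfiygdw": after the first operation, "zzutaujrifgywd"; after the second, "ywdzzutaujrifg".

ywdzzutaujrifg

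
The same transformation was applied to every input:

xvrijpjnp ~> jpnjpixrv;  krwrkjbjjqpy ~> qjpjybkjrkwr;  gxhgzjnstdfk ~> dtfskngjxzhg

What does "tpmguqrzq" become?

rqzuqgtmp

What's happening: move the last 3 characters to the front (rotate right by 3), then take characters alternately from the front and the back (1st, last, 2nd, 2nd-last, ...).
Working it through for "tpmguqrzq": intermediate "rzqtpmguq", final "rqzuqgtmp".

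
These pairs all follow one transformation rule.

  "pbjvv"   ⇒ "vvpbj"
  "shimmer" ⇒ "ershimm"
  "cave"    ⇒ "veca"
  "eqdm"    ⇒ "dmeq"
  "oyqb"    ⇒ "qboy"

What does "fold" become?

The pattern: move the last 2 characters to the front (rotate right by 2).
For "fold" the result is "ldfo".

ldfo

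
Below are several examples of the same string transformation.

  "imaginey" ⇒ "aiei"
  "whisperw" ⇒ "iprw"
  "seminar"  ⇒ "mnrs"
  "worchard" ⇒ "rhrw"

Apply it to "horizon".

The rule is to keep every other character starting from the first (positions 1st, 3rd, 5th, ...), then move the first character to the end.
Starting from "horizon": after the first operation, "hrzn"; after the second, "rznh".
(Check on "seminar": → "smnr" → "mnrs" ✓)

rznh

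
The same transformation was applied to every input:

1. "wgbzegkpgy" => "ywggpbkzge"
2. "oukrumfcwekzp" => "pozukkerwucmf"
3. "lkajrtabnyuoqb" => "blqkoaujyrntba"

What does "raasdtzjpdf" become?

frdapajszdt

The pattern: take characters alternately from the front and the back (1st, last, 2nd, 2nd-last, ...), then swap each adjacent pair of characters (1↔2, 3↔4, ...).
Working it through for "raasdtzjpdf": intermediate "rfadapsjdzt", final "frdapajszdt".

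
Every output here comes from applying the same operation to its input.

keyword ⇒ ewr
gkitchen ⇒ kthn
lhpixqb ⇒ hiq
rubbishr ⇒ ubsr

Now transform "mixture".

The rule is to keep every other character starting from the second (positions 2nd, 4th, 6th, ...).
Doing the same to "mixture": "itr".

itr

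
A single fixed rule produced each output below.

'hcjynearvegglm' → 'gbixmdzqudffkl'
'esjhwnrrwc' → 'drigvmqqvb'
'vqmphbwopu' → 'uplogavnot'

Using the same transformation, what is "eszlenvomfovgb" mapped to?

In each case the input is transformed by: shift every letter 1 place backward in the alphabet (wrapping around).
So "eszlenvomfovgb" becomes "drykdmunlenufa".

drykdmunlenufa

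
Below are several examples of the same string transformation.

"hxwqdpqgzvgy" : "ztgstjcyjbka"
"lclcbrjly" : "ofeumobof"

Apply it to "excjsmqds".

The pattern: shift every letter 3 places forward in the alphabet (wrapping around), then move the first 2 characters to the end (rotate left by 2).
"excjsmqds" → "hafmvptgv" → "fmvptgvha".

fmvptgvha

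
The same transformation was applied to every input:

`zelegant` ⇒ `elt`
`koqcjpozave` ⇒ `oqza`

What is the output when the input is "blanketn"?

The transformation: swap each adjacent pair of characters (1↔2, 3↔4, ...), then keep one character in every 3, starting at position 1 (positions 1st, 4th, 7th, ...).
"blanketn" → "lan".
(Check on "zelegant": → "ezelagtn" → "elt" ✓)

lan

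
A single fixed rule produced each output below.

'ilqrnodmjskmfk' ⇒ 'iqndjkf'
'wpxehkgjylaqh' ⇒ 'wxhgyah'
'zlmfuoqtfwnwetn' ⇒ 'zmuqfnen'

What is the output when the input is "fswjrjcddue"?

The transformation: keep every other character starting from the first (positions 1st, 3rd, 5th, ...).
So "fswjrjcddue" becomes "fwrcde".

fwrcde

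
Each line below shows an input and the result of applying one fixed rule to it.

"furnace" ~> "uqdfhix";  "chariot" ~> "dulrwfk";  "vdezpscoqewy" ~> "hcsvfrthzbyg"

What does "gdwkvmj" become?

In each case the input is transformed by: move the first 2 characters to the end (rotate left by 2), then shift every letter 3 places forward in the alphabet (wrapping around).
Working it through for "gdwkvmj": intermediate "wkvmjgd", final "znypmjg".

znypmjg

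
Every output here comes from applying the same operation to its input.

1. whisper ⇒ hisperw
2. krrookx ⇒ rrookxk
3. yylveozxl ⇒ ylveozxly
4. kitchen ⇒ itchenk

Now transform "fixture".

The rule is to move the first character to the end.
Applying that to "fixture" gives "ixturef".

ixturef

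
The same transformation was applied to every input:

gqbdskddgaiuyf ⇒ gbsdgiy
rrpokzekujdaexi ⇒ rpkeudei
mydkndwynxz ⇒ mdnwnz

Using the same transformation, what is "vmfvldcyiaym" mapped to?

Rule — keep every other character starting from the first (positions 1st, 3rd, 5th, ...).
Doing the same to "vmfvldcyiaym": "vflciy".

vflciy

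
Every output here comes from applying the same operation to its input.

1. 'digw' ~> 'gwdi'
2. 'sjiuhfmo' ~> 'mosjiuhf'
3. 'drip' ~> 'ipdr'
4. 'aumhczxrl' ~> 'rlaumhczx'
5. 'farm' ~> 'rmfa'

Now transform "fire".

In each case the input is transformed by: move the last 2 characters to the front (rotate right by 2).
Applying that to "fire" gives "refi".

refi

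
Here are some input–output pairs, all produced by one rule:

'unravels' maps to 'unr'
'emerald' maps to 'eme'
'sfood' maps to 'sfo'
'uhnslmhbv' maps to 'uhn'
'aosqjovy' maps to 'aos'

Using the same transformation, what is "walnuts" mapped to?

Each output is the input with this applied: keep only the first 3 characters.
For "walnuts" the result is "wal".

wal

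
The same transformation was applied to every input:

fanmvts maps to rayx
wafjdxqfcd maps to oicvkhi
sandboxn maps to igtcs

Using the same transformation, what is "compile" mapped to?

Each output is the input with this applied: shift every letter 5 places forward in the alphabet (wrapping around), then delete the first 3 characters.
Working it through for "compile": intermediate "htrunqj", final "unqj".
(Check on "sandboxn": → "xfsigtcs" → "igtcs" ✓)

unqj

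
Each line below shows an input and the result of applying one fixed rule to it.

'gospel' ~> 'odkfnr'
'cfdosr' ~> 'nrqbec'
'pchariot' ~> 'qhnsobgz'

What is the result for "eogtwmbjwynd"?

What's happening: swap the front and back halves of the string, then shift every letter 1 place backward in the alphabet (wrapping around).
Starting from "eogtwmbjwynd": after the first operation, "bjwyndeogtwm"; after the second, "aivxmcdnfsvl".

aivxmcdnfsvl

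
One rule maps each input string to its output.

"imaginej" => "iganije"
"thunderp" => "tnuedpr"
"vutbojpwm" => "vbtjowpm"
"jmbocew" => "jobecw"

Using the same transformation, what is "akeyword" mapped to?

ayeowdr

In each case the input is transformed by: swap each adjacent pair of characters (1↔2, 3↔4, ...), then delete the first character.
For "akeyword", step one produces "kayeowdr"; step two turns that into "ayeowdr".
(Check on "jmbocew": → "mjobecw" → "jobecw" ✓)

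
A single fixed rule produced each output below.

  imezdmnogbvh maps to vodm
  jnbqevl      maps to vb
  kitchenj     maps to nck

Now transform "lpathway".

Each output is the input with this applied: reverse the string, then keep one character in every 3, starting at position 2 (positions 2nd, 5th, 8th, ...).
Applying both steps to "lpathway": "yawhtapl", then "atl".

atl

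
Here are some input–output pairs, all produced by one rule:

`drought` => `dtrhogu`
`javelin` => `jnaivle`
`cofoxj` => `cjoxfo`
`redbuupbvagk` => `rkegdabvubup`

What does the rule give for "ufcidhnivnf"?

Rule — take characters alternately from the front and the back (1st, last, 2nd, 2nd-last, ...).
"ufcidhnivnf" → "uffncviidnh".

uffncviidnh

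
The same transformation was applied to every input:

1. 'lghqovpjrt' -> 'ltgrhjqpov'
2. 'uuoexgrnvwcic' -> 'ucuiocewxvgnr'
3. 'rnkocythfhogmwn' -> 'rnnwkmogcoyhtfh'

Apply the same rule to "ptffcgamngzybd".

pdtbfyfzcggnam

The pattern: take characters alternately from the front and the back (1st, last, 2nd, 2nd-last, ...).
For "ptffcgamngzybd" the result is "pdtbfyfzcggnam".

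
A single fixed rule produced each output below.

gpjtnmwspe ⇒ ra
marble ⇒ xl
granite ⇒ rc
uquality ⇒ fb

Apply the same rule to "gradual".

rc

What's happening: shift every letter 11 places forward in the alphabet (wrapping around), then keep only the first 2 characters.
On "gradual" that produces "rc".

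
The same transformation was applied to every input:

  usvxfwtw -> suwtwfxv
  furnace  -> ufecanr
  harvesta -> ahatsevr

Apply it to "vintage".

What's happening: reverse the string, then move the last 2 characters to the front (rotate right by 2).
For "vintage", step one produces "egatniv"; step two turns that into "ivegatn".

ivegatn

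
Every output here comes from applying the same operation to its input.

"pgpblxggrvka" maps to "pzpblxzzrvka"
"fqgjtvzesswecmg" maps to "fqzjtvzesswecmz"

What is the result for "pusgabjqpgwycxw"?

In each case the input is transformed by: replace every "g" with "z".
On "pusgabjqpgwycxw" that produces "puszabjqpzwycxw".

puszabjqpzwycxw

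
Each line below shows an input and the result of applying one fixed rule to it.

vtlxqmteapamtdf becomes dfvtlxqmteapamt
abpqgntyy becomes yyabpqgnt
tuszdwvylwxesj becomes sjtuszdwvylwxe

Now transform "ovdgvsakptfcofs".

The transformation: move the last 2 characters to the front (rotate right by 2).
So "ovdgvsakptfcofs" becomes "fsovdgvsakptfco".

fsovdgvsakptfco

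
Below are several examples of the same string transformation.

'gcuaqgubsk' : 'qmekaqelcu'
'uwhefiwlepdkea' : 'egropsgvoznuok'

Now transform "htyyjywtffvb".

rdiitigdppfl

What's happening: shift every letter 10 places forward in the alphabet (wrapping around).
"htyyjywtffvb" → "rdiitigdppfl".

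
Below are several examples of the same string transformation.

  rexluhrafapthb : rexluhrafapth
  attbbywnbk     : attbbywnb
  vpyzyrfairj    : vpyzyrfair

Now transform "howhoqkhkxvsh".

What's happening: delete the last character.
So "howhoqkhkxvsh" becomes "howhoqkhkxvs".

howhoqkhkxvs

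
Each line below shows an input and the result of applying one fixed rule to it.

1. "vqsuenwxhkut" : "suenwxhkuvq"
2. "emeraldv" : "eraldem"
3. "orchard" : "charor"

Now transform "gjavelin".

In each case the input is transformed by: delete the last character, then move the first 2 characters to the end (rotate left by 2).
"gjavelin" → "gjaveli" → "aveligj".

aveligj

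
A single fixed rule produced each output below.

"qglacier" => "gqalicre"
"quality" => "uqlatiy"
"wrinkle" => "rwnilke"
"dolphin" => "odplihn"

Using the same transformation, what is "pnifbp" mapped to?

npfipb

The pattern: swap each adjacent pair of characters (1↔2, 3↔4, ...).
So "pnifbp" becomes "npfipb".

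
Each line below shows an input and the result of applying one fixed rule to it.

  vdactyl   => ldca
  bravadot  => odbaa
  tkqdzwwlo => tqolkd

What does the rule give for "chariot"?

ihca

The transformation: sort the characters into reverse alphabetical order, then delete the first 3 characters.
Working it through for "chariot": intermediate "troihca", final "ihca".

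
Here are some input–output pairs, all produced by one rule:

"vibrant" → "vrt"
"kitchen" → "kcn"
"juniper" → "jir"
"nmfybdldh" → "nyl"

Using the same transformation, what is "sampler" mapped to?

spr

In each case the input is transformed by: keep one character in every 3, starting at position 1 (positions 1st, 4th, 7th, ...).
On "sampler" that produces "spr".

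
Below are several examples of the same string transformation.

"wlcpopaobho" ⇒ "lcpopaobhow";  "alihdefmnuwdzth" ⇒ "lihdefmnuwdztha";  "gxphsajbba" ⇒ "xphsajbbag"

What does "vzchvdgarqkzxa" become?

Looking at the pairs, the operation is to move the first character to the end.
Applying that to "vzchvdgarqkzxa" gives "zchvdgarqkzxav".

zchvdgarqkzxav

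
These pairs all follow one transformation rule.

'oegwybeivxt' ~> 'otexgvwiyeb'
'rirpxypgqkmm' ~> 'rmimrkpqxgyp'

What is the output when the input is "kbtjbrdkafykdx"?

In each case the input is transformed by: take characters alternately from the front and the back (1st, last, 2nd, 2nd-last, ...).
Applying that to "kbtjbrdkafykdx" gives "kxbdtkjybfradk".

kxbdtkjybfradk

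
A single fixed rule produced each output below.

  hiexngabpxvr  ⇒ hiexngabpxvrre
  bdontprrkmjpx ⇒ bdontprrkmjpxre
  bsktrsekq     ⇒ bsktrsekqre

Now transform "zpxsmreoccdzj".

The rule is to append "re".
Applying that to "zpxsmreoccdzj" gives "zpxsmreoccdzjre".

zpxsmreoccdzjre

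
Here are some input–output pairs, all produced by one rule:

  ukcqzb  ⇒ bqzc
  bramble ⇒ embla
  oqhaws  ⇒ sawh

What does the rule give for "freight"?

tighe

Looking at the pairs, the operation is to delete the first 2 characters, then swap the first and last characters.
"freight" → "eight" → "tighe".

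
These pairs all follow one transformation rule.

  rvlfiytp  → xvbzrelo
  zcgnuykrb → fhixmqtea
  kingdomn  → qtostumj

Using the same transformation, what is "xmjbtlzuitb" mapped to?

In each case the input is transformed by: shift every letter 6 places forward in the alphabet (wrapping around), then take characters alternately from the front and the back (1st, last, 2nd, 2nd-last, ...).
Applying both steps to "xmjbtlzuitb": "dsphzrfaozh", then "dhszpohazfr".
(Check on "rvlfiytp": → "xbrloezv" → "xvbzrelo" ✓)

dhszpohazfr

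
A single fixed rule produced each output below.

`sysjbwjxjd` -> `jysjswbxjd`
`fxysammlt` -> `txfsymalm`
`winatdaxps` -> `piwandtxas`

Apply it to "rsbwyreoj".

jsrwbryoe

Looking at the pairs, the operation is to swap each adjacent pair of characters (1↔2, 3↔4, ...), then move the last character to the front.
"rsbwyreoj" → "jsrwbryoe".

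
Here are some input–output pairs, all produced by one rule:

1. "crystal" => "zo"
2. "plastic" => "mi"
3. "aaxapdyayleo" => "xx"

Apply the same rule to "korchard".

hl

The pattern: shift every letter 3 places backward in the alphabet (wrapping around), then keep only the first 2 characters.
Starting from "korchard": after the first operation, "hlozexoa"; after the second, "hl".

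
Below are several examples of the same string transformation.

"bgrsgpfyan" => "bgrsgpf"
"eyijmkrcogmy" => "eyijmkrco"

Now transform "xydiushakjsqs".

Each output is the input with this applied: delete the last 3 characters.
Doing the same to "xydiushakjsqs": "xydiushakj".

xydiushakj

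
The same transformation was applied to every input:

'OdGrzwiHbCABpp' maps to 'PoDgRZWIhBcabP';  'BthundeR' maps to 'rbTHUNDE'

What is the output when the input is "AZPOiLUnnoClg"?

GazpoIluNNOcL

Each output is the input with this applied: flip the case of every letter, then move the last character to the front.
On "AZPOiLUnnoClg": the first step gives "azpoIluNNOcLG", and the second then gives "GazpoIluNNOcL".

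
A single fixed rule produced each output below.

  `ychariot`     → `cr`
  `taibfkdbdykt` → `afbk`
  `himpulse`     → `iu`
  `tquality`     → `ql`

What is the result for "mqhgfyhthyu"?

Looking at the pairs, the operation is to delete the last character, then keep one character in every 3, starting at position 2 (positions 2nd, 5th, 8th, ...).
Applying both steps to "mqhgfyhthyu": "mqhgfyhthy", then "qft".

qft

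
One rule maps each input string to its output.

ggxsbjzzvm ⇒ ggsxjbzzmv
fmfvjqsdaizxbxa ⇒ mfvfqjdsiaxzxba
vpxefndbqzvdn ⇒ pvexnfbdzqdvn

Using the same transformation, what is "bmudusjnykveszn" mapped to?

Looking at the pairs, the operation is to swap each adjacent pair of characters (1↔2, 3↔4, ...).
Doing the same to "bmudusjnykveszn": "mbdusunjkyevzsn".

mbdusunjkyevzsn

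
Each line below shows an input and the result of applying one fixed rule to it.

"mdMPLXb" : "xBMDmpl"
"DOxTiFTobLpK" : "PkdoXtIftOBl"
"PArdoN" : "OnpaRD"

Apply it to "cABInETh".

tHCabiNe

Rule — flip the case of every letter, then move the last 2 characters to the front (rotate right by 2).
"cABInETh" → "CabiNetH" → "tHCabiNe".
(Check on "mdMPLXb": → "MDmplxB" → "xBMDmpl" ✓)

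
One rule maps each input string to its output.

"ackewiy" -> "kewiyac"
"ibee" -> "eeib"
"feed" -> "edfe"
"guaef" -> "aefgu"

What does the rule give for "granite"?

Looking at the pairs, the operation is to move the first 2 characters to the end (rotate left by 2).
"granite" → "anitegr".

anitegr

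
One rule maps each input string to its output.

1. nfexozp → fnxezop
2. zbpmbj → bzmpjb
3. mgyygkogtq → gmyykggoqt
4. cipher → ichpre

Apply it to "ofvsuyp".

fosvyup

Looking at the pairs, the operation is to swap each adjacent pair of characters (1↔2, 3↔4, ...).
For "ofvsuyp" the result is "fosvyup".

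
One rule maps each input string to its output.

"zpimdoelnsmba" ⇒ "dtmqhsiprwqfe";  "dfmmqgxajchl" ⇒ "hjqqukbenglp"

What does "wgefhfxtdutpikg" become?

Rule — shift every letter 4 places forward in the alphabet (wrapping around).
So "wgefhfxtdutpikg" becomes "akijljbxhyxtmok".

akijljbxhyxtmok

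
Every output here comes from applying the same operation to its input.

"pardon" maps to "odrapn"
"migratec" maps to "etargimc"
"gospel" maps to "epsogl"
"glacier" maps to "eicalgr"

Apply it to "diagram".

argaidm

Rule — move the last character to the front, then reverse the string.
Working it through for "diagram": intermediate "mdiagra", final "argaidm".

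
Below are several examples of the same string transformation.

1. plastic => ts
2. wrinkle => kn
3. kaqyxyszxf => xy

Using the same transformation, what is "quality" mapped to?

The rule is to take characters alternately from the front and the back (1st, last, 2nd, 2nd-last, ...), then keep only the last 2 characters.
Applying both steps to "quality": "qyutail", then "il".
(Check on "kaqyxyszxf": → "kfaxqzysxy" → "xy" ✓)

il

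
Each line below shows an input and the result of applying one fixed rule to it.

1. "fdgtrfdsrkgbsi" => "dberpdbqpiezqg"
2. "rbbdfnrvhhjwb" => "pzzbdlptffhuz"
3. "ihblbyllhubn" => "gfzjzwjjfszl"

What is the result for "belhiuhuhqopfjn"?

zcjfgsfsfomndhl

The transformation: shift every letter 2 places backward in the alphabet (wrapping around).
"belhiuhuhqopfjn" → "zcjfgsfsfomndhl".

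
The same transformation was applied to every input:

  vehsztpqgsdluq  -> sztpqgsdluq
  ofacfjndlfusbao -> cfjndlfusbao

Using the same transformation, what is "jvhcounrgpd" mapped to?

counrgpd

Rule — delete the first 3 characters.
Doing the same to "jvhcounrgpd": "counrgpd".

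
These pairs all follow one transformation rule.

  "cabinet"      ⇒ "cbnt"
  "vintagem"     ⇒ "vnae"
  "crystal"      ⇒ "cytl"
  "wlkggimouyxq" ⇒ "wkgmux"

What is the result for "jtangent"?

jagn

Looking at the pairs, the operation is to keep every other character starting from the first (positions 1st, 3rd, 5th, ...).
"jtangent" → "jagn".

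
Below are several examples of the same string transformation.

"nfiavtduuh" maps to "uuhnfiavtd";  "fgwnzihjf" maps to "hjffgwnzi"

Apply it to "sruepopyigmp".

Rule — move the last 3 characters to the front (rotate right by 3).
On "sruepopyigmp" that produces "gmpsruepopyi".

gmpsruepopyi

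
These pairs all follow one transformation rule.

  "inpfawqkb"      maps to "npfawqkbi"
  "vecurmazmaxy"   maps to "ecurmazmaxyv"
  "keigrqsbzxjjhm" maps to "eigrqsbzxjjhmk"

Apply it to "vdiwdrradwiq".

diwdrradwiqv

The rule is to move the first character to the end.
On "vdiwdrradwiq" that produces "diwdrradwiqv".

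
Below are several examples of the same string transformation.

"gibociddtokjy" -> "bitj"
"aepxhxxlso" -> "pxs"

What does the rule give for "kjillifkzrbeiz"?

iize

What's happening: keep one character in every 3, starting at position 3 (positions 3rd, 6th, 9th, ...).
So "kjillifkzrbeiz" becomes "iize".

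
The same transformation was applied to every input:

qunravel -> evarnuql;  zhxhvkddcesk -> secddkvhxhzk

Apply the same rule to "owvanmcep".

The rule is to move the last character to the front, then reverse the string.
Starting from "owvanmcep": after the first operation, "powvanmce"; after the second, "ecmnavwop".

ecmnavwop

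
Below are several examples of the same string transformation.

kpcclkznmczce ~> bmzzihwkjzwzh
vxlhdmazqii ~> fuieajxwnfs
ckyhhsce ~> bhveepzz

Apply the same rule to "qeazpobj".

gbxwmlyn

The transformation: shift every letter 3 places backward in the alphabet (wrapping around), then swap the first and last characters.
"qeazpobj" → "nbxwmlyg" → "gbxwmlyn".
(Check on "vxlhdmazqii": → "suieajxwnff" → "fuieajxwnfs" ✓)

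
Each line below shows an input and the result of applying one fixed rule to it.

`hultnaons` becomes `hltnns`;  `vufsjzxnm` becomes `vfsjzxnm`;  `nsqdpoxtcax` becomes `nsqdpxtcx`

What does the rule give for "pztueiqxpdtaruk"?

pztqxpdtrk

The pattern: remove every vowel.
On "pztueiqxpdtaruk" that produces "pztqxpdtrk".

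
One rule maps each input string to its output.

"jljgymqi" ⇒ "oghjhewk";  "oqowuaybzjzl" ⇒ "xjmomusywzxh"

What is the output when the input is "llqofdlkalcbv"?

The rule is to move the last 2 characters to the front (rotate right by 2), then shift every letter 2 places backward in the alphabet (wrapping around).
On "llqofdlkalcbv": the first step gives "bvllqofdlkalc", and the second then gives "ztjjomdbjiyja".

ztjjomdbjiyja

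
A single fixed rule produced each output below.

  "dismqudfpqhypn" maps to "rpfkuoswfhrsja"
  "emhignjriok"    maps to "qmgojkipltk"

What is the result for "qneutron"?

qpspgwvt

In each case the input is transformed by: move the last 2 characters to the front (rotate right by 2), then shift every letter 2 places forward in the alphabet (wrapping around).
"qneutron" → "onqneutr" → "qpspgwvt".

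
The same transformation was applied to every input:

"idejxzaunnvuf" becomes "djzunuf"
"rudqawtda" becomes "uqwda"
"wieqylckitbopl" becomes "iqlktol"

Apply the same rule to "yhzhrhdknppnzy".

hhhkpny

Looking at the pairs, the operation is to swap each adjacent pair of characters (1↔2, 3↔4, ...), then keep every other character starting from the first (positions 1st, 3rd, 5th, ...).
For "yhzhrhdknppnzy", step one produces "hyhzhrkdpnnpyz"; step two turns that into "hhhkpny".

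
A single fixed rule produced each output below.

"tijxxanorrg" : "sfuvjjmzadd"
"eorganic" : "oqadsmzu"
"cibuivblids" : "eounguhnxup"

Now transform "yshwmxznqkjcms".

eketiyjlzcwvoy

The transformation: move the last character to the front, then shift every letter 12 places forward in the alphabet (wrapping around).
Applying both steps to "yshwmxznqkjcms": "syshwmxznqkjcm", then "eketiyjlzcwvoy".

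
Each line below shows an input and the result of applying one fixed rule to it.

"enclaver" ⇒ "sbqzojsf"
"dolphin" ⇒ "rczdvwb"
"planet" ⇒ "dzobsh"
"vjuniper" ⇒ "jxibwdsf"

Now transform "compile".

In each case the input is transformed by: shift every letter 12 places backward in the alphabet (wrapping around).
For "compile" the result is "qcadwzs".

qcadwzs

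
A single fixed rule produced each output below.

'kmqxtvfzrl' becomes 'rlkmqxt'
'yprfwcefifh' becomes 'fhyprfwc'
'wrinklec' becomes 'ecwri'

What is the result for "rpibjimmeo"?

The transformation: move the last 2 characters to the front (rotate right by 2), then delete the last 3 characters.
Starting from "rpibjimmeo": after the first operation, "eorpibjimm"; after the second, "eorpibj".

eorpibj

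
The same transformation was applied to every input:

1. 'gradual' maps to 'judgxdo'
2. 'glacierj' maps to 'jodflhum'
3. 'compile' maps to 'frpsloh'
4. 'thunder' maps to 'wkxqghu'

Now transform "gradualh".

Each output is the input with this applied: shift every letter 3 places forward in the alphabet (wrapping around).
For "gradualh" the result is "judgxdok".

judgxdok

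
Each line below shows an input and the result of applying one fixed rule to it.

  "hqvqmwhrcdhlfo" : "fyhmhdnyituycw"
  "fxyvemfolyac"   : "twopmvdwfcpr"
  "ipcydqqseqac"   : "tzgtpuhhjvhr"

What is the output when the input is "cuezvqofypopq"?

The pattern: shift every letter 9 places backward in the alphabet (wrapping around), then move the last character to the front.
"cuezvqofypopq" → "tlvqmhfwpgfgh" → "htlvqmhfwpgfg".
(Check on "ipcydqqseqac": → "zgtpuhhjvhrt" → "tzgtpuhhjvhr" ✓)

htlvqmhfwpgfg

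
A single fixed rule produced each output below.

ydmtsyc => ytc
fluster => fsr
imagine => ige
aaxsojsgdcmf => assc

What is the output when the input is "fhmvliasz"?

fva

Each output is the input with this applied: keep one character in every 3, starting at position 1 (positions 1st, 4th, 7th, ...).
On "fhmvliasz" that produces "fva".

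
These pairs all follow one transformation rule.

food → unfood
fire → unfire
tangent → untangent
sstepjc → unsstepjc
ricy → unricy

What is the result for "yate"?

The pattern: prepend "un".
Doing the same to "yate": "unyate".

unyate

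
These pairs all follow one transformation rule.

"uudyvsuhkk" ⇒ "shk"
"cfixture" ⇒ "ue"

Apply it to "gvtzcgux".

gx

Looking at the pairs, the operation is to keep every other character starting from the second (positions 2nd, 4th, 6th, ...), then delete the first 2 characters.
"gvtzcgux" → "vzgx" → "gx".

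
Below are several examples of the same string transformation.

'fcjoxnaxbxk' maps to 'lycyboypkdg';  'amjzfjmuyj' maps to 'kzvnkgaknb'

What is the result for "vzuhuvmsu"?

vtnwvivaw

Rule — shift every letter 1 place forward in the alphabet (wrapping around), then reverse the string.
Working it through for "vzuhuvmsu": intermediate "wavivwntv", final "vtnwvivaw".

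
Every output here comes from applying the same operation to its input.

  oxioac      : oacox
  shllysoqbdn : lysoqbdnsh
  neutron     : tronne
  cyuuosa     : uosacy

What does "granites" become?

Looking at the pairs, the operation is to move the first 2 characters to the end (rotate left by 2), then delete the first character.
Applying both steps to "granites": "anitesgr", then "nitesgr".

nitesgr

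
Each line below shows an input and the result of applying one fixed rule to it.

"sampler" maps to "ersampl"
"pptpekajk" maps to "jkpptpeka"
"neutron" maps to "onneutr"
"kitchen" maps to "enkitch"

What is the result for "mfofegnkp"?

kpmfofegn

In each case the input is transformed by: move the last 2 characters to the front (rotate right by 2).
"mfofegnkp" → "kpmfofegn".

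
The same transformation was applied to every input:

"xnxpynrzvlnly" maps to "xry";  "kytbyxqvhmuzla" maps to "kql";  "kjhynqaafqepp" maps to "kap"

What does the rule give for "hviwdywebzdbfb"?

hwf

Looking at the pairs, the operation is to keep every other character starting from the first (positions 1st, 3rd, 5th, ...), then keep one character in every 3, starting at position 1 (positions 1st, 4th, 7th, ...).
Starting from "hviwdywebzdbfb": after the first operation, "hidwbdf"; after the second, "hwf".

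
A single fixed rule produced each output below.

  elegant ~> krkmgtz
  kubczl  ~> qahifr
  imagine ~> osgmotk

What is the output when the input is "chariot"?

ingxouz

What's happening: shift every letter 6 places forward in the alphabet (wrapping around).
Applying that to "chariot" gives "ingxouz".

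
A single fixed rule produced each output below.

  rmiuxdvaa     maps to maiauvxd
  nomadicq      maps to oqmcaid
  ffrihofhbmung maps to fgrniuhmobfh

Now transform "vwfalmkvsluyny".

wyfnaylumlksv

The transformation: delete the first character, then take characters alternately from the front and the back (1st, last, 2nd, 2nd-last, ...).
Working it through for "vwfalmkvsluyny": intermediate "wfalmkvsluyny", final "wyfnaylumlksv".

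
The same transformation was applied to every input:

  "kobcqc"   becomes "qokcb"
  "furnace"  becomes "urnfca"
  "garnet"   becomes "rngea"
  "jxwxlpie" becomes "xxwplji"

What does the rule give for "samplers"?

The transformation: delete the last character, then sort the characters into reverse alphabetical order.
On "samplers" that produces "srpmlea".

srpmlea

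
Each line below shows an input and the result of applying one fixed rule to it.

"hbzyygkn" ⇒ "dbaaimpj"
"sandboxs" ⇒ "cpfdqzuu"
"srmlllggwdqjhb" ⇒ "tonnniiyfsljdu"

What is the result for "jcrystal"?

etauvcnl

In each case the input is transformed by: shift every letter 2 places forward in the alphabet (wrapping around), then move the first character to the end.
Working it through for "jcrystal": intermediate "letauvcn", final "etauvcnl".
(Check on "hbzyygkn": → "jdbaaimp" → "dbaaimpj" ✓)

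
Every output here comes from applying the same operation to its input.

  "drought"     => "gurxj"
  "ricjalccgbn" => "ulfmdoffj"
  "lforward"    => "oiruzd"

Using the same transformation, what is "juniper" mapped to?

Looking at the pairs, the operation is to delete the last 2 characters, then shift every letter 3 places forward in the alphabet (wrapping around).
Working it through for "juniper": intermediate "junip", final "mxqls".

mxqls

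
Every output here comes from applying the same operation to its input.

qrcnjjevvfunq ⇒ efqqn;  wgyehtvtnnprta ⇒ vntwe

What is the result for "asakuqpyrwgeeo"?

pweak

Rule — keep one character in every 3, starting at position 1 (positions 1st, 4th, 7th, ...), then move the last 3 characters to the front (rotate right by 3).
Applying that to "asakuqpyrwgeeo" gives "pweak".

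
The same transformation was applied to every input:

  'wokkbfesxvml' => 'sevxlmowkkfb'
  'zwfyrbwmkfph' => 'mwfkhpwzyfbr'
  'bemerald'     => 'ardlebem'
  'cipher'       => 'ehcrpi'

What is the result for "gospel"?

In each case the input is transformed by: swap the front and back halves of the string, then swap each adjacent pair of characters (1↔2, 3↔4, ...).
On "gospel": the first step gives "pelgos", and the second then gives "epglso".

epglso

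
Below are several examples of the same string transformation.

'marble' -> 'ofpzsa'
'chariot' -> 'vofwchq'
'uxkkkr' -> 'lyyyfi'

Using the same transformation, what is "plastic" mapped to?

Each output is the input with this applied: move the first character to the end, then shift every letter 12 places backward in the alphabet (wrapping around).
For "plastic", step one produces "lasticp"; step two turns that into "zoghwqd".

zoghwqd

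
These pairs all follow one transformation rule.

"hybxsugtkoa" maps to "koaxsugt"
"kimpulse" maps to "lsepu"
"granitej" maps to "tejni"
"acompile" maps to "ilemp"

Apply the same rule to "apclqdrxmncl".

ncllqdrxm

What's happening: delete the first 3 characters, then move the last 3 characters to the front (rotate right by 3).
Applying both steps to "apclqdrxmncl": "lqdrxmncl", then "ncllqdrxm".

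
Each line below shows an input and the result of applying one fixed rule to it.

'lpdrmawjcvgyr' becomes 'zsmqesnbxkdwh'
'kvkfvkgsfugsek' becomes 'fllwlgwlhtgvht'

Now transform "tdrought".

Rule — move the last 2 characters to the front (rotate right by 2), then shift every letter 1 place forward in the alphabet (wrapping around).
On "tdrought": the first step gives "httdroug", and the second then gives "iuuespvh".

iuuespvh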